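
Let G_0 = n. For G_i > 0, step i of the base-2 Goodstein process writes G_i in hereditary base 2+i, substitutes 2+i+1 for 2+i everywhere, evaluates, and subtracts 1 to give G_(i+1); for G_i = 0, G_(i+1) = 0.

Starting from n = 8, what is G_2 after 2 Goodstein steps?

base 2: 8 = 2^(2 + 1); at 3: 3^(3 + 1) = 81; next = 80
base 3: 80 = 2·3^3 + 2·3^2 + 2·3 + 2; at 4: 2·4^4 + 2·4^2 + 2·4 + 2 = 554; next = 553
base 4: 553 = 2·4^4 + 2·4^2 + 2·4 + 1; at 5: 2·5^5 + 2·5^2 + 2·5 + 1 = 6311; next = 6310

553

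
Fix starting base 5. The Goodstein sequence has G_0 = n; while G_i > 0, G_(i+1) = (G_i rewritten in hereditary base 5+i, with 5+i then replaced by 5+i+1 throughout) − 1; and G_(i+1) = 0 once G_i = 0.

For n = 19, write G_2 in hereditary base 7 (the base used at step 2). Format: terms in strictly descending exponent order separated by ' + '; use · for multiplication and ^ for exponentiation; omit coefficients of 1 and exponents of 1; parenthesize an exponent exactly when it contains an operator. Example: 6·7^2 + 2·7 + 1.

G_0=19  [base 5] 3·5 + 4  →[5↦6]→  3·6 + 4 = 22  −1 ⇒ G_1=21
G_1=21  [base 6] 3·6 + 3  →[6↦7]→  3·7 + 3 = 24  −1 ⇒ G_2=23
G_2=23  [base 7] 3·7 + 2  →[7↦8]→  3·8 + 2 = 26  −1 ⇒ G_3=25

3·7 + 2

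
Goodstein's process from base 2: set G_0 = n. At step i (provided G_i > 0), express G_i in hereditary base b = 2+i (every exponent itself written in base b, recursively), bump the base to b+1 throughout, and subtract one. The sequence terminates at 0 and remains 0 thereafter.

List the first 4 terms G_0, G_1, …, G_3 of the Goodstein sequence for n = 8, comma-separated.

(0) 8|_2 = 2^(2 + 1) ↦ 3^(3 + 1)|_3 = 81 ⇒ 80
(1) 80|_3 = 2·3^3 + 2·3^2 + 2·3 + 2 ↦ 2·4^4 + 2·4^2 + 2·4 + 2|_4 = 554 ⇒ 553
(2) 553|_4 = 2·4^4 + 2·4^2 + 2·4 + 1 ↦ 2·5^5 + 2·5^2 + 2·5 + 1|_5 = 6311 ⇒ 6310

8, 80, 553, 6310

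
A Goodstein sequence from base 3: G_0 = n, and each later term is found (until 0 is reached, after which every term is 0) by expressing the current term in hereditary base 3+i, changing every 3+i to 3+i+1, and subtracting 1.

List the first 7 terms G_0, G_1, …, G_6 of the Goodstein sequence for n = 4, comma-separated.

base 3: 4 = 3 + 1; at 4: 4 + 1 = 5; next = 4
base 4: 4 = 4; at 5: 5 = 5; next = 4
base 5: 4 = 4; at 6: 4 = 4; next = 3
base 6: 3 = 3; at 7: 3 = 3; next = 2
base 7: 2 = 2; at 8: 2 = 2; next = 1
base 8: 1 = 1; at 9: 1 = 1; next = 0

4, 4, 4, 3, 2, 1, 0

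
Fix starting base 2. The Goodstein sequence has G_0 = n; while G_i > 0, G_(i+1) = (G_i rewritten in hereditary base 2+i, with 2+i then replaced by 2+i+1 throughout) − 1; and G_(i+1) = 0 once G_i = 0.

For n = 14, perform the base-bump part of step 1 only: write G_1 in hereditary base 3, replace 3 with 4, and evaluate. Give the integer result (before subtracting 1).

1282

base 2: 14 = 2^(2 + 1) + 2^2 + 2; at 3: 3^(3 + 1) + 3^3 + 3 = 111; next = 110
base 3: 110 = 3^(3 + 1) + 3^3 + 2; at 4: 4^(4 + 1) + 4^4 + 2 = 1282; next = 1281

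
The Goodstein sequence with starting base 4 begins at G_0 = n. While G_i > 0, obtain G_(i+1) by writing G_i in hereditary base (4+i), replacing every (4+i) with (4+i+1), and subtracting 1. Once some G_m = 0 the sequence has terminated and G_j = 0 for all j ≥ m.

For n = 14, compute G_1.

16

[0] 14 ≡ 3·4 + 2 (base 4). Lift 5: 17. −1: 16.
[1] 16 ≡ 3·5 + 1 (base 5). Lift 6: 19. −1: 18.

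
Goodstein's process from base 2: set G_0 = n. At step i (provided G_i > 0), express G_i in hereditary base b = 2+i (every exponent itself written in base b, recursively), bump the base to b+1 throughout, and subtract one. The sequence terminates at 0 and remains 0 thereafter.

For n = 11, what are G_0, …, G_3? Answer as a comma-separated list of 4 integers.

11, 84, 1027, 15627

i=0: 11 = 2^(2 + 1) + 2 + 1 (b=2); 2→3: 3^(3 + 1) + 3 + 1 = 85; 85−1 = 84
i=1: 84 = 3^(3 + 1) + 3 (b=3); 3→4: 4^(4 + 1) + 4 = 1028; 1028−1 = 1027
i=2: 1027 = 4^(4 + 1) + 3 (b=4); 4→5: 5^(5 + 1) + 3 = 15628; 15628−1 = 15627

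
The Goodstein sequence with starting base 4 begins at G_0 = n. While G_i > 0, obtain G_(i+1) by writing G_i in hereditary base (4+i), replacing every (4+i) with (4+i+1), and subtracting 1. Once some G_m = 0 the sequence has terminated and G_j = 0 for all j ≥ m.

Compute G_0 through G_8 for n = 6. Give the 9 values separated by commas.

6, 6, 6, 6, 5, 4, 3, 2, 1

G_0 = 6. HB_4(6) = 4 + 2. Bump = 7. G_1 = 6.
G_1 = 6. HB_5(6) = 5 + 1. Bump = 7. G_2 = 6.
G_2 = 6. HB_6(6) = 6. Bump = 7. G_3 = 6.
G_3 = 6. HB_7(6) = 6. Bump = 6. G_4 = 5.
G_4 = 5. HB_8(5) = 5. Bump = 5. G_5 = 4.
G_5 = 4. HB_9(4) = 4. Bump = 4. G_6 = 3.
G_6 = 3. HB_10(3) = 3. Bump = 3. G_7 = 2.
G_7 = 2. HB_11(2) = 2. Bump = 2. G_8 = 1.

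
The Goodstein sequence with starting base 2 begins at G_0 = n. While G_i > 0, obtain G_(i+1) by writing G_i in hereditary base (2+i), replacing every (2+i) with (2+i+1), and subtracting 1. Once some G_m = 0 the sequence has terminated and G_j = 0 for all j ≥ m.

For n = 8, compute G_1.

80

[0] 8 ≡ 2^(2 + 1) (base 2). Lift 3: 81. −1: 80.
[1] 80 ≡ 2·3^3 + 2·3^2 + 2·3 + 2 (base 3). Lift 4: 554. −1: 553.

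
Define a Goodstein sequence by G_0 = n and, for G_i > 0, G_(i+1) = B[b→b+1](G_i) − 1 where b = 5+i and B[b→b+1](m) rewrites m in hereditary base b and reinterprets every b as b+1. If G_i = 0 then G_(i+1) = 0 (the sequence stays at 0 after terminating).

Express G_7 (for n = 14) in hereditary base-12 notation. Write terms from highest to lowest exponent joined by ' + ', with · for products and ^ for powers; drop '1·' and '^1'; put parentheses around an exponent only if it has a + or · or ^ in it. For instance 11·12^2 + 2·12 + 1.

G_0 = 14. HB_5(14) = 2·5 + 4. Bump = 16. G_1 = 15.
G_1 = 15. HB_6(15) = 2·6 + 3. Bump = 17. G_2 = 16.
G_2 = 16. HB_7(16) = 2·7 + 2. Bump = 18. G_3 = 17.
G_3 = 17. HB_8(17) = 2·8 + 1. Bump = 19. G_4 = 18.
G_4 = 18. HB_9(18) = 2·9. Bump = 20. G_5 = 19.
G_5 = 19. HB_10(19) = 10 + 9. Bump = 20. G_6 = 19.
G_6 = 19. HB_11(19) = 11 + 8. Bump = 20. G_7 = 19.

12 + 7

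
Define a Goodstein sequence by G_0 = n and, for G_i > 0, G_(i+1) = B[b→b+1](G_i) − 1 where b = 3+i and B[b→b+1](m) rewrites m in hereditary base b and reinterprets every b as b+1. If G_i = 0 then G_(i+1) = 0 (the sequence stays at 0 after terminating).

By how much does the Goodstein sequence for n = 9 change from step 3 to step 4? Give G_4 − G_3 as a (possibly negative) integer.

2

[0] 9 ≡ 3^2 (base 3). Lift 4: 16. −1: 15.
[1] 15 ≡ 3·4 + 3 (base 4). Lift 5: 18. −1: 17.
[2] 17 ≡ 3·5 + 2 (base 5). Lift 6: 20. −1: 19.
[3] 19 ≡ 3·6 + 1 (base 6). Lift 7: 22. −1: 21.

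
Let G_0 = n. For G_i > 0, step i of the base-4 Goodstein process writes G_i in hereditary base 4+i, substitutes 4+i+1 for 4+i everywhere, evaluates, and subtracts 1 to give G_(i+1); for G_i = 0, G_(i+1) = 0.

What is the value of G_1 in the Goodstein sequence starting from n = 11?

12

11 —HB4→ 2·4 + 3 —bump→ 2·5 + 3 = 13 —(−1)→ 12
12 —HB5→ 2·5 + 2 —bump→ 2·6 + 2 = 14 —(−1)→ 13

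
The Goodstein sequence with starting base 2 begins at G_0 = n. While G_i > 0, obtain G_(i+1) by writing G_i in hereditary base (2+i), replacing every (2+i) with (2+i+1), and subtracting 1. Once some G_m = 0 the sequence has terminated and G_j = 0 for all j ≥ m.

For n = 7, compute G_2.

259

G_0=7  [base 2] 2^2 + 2 + 1  →[2↦3]→  3^3 + 3 + 1 = 31  −1 ⇒ G_1=30
G_1=30  [base 3] 3^3 + 3  →[3↦4]→  4^4 + 4 = 260  −1 ⇒ G_2=259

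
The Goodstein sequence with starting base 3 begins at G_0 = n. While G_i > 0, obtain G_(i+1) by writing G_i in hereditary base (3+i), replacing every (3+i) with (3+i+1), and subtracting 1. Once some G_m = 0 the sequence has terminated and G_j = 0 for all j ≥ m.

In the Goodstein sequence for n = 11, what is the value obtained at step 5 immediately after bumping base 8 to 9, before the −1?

48

G_0=11  [base 3] 3^2 + 2  →[3↦4]→  4^2 + 2 = 18  −1 ⇒ G_1=17
G_1=17  [base 4] 4^2 + 1  →[4↦5]→  5^2 + 1 = 26  −1 ⇒ G_2=25
G_2=25  [base 5] 5^2  →[5↦6]→  6^2 = 36  −1 ⇒ G_3=35
G_3=35  [base 6] 5·6 + 5  →[6↦7]→  5·7 + 5 = 40  −1 ⇒ G_4=39
G_4=39  [base 7] 5·7 + 4  →[7↦8]→  5·8 + 4 = 44  −1 ⇒ G_5=43
G_5=43  [base 8] 5·8 + 3  →[8↦9]→  5·9 + 3 = 48  −1 ⇒ G_6=47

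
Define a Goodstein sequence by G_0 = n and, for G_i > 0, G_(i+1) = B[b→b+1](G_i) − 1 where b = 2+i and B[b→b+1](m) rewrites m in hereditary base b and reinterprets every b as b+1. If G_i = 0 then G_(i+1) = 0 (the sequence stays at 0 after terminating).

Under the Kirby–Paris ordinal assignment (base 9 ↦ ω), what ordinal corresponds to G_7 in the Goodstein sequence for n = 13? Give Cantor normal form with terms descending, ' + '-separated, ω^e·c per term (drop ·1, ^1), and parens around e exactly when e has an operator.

(0) 13|_2 = 2^(2 + 1) + 2^2 + 1 ↦ 3^(3 + 1) + 3^3 + 1|_3 = 109 ⇒ 108
(1) 108|_3 = 3^(3 + 1) + 3^3 ↦ 4^(4 + 1) + 4^4|_4 = 1280 ⇒ 1279
(2) 1279|_4 = 4^(4 + 1) + 3·4^3 + 3·4^2 + 3·4 + 3 ↦ 5^(5 + 1) + 3·5^3 + 3·5^2 + 3·5 + 3|_5 = 16093 ⇒ 16092
(3) 16092|_5 = 5^(5 + 1) + 3·5^3 + 3·5^2 + 3·5 + 2 ↦ 6^(6 + 1) + 3·6^3 + 3·6^2 + 3·6 + 2|_6 = 280712 ⇒ 280711
(4) 280711|_6 = 6^(6 + 1) + 3·6^3 + 3·6^2 + 3·6 + 1 ↦ 7^(7 + 1) + 3·7^3 + 3·7^2 + 3·7 + 1|_7 = 5765999 ⇒ 5765998
(5) 5765998|_7 = 7^(7 + 1) + 3·7^3 + 3·7^2 + 3·7 ↦ 8^(8 + 1) + 3·8^3 + 3·8^2 + 3·8|_8 = 134219480 ⇒ 134219479
(6) 134219479|_8 = 8^(8 + 1) + 3·8^3 + 3·8^2 + 2·8 + 7 ↦ 9^(9 + 1) + 3·9^3 + 3·9^2 + 2·9 + 7|_9 = 3486786856 ⇒ 3486786855
(7) 3486786855|_9 = 9^(9 + 1) + 3·9^3 + 3·9^2 + 2·9 + 6 ↦ 10^(10 + 1) + 3·10^3 + 3·10^2 + 2·10 + 6|_10 = 100000003326 ⇒ 100000003325

ω^(ω + 1) + ω^3·3 + ω^2·3 + ω·2 + 6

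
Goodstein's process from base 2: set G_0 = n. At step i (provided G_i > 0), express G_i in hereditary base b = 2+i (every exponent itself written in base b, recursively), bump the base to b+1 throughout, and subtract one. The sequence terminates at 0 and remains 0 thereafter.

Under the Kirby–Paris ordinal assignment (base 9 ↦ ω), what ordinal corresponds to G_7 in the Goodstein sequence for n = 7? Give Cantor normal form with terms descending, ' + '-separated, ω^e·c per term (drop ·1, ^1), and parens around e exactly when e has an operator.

G_0 = 7. HB_2(7) = 2^2 + 2 + 1. Bump = 31. G_1 = 30.
G_1 = 30. HB_3(30) = 3^3 + 3. Bump = 260. G_2 = 259.
G_2 = 259. HB_4(259) = 4^4 + 3. Bump = 3128. G_3 = 3127.
G_3 = 3127. HB_5(3127) = 5^5 + 2. Bump = 46658. G_4 = 46657.
G_4 = 46657. HB_6(46657) = 6^6 + 1. Bump = 823544. G_5 = 823543.
G_5 = 823543. HB_7(823543) = 7^7. Bump = 16777216. G_6 = 16777215.
G_6 = 16777215. HB_8(16777215) = 7·8^7 + 7·8^6 + 7·8^5 + 7·8^4 + 7·8^3 + 7·8^2 + 7·8 + 7. Bump = 37665880. G_7 = 37665879.

ω^7·7 + ω^6·7 + ω^5·7 + ω^4·7 + ω^3·7 + ω^2·7 + ω·7 + 6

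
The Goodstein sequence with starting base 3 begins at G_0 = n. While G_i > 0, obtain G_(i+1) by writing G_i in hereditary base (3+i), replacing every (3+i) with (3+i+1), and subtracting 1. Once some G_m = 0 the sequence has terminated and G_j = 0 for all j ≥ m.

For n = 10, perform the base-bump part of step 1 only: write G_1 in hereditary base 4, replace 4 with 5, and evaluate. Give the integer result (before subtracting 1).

25

step 0: 10 = 3^2 + 1; sub 4 for 3: 4^2 + 1; = 17; G_1 = 17−1 = 16
step 1: 16 = 4^2; sub 5 for 4: 5^2; = 25; G_2 = 25−1 = 24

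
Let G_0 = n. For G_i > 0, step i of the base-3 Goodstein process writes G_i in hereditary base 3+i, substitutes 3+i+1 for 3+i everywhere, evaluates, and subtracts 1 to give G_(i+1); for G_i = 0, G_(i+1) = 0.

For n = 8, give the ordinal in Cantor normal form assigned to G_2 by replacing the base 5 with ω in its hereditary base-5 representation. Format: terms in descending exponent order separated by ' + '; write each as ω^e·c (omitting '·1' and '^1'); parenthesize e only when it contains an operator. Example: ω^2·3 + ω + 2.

G_0 = 8. HB_3(8) = 2·3 + 2. Bump = 10. G_1 = 9.
G_1 = 9. HB_4(9) = 2·4 + 1. Bump = 11. G_2 = 10.
G_2 = 10. HB_5(10) = 2·5. Bump = 12. G_3 = 11.

ω·2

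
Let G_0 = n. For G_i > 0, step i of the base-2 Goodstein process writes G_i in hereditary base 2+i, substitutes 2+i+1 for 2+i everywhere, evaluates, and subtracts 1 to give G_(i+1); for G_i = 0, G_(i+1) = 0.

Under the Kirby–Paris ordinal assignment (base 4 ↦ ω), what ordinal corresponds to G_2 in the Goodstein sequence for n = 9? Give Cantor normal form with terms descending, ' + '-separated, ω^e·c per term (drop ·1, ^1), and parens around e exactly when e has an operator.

ω^ω·3 + ω^3·3 + ω^2·3 + ω·3 + 3

G_0=9  [base 2] 2^(2 + 1) + 1  →[2↦3]→  3^(3 + 1) + 1 = 82  −1 ⇒ G_1=81
G_1=81  [base 3] 3^(3 + 1)  →[3↦4]→  4^(4 + 1) = 1024  −1 ⇒ G_2=1023
G_2=1023  [base 4] 3·4^4 + 3·4^3 + 3·4^2 + 3·4 + 3  →[4↦5]→  3·5^5 + 3·5^3 + 3·5^2 + 3·5 + 3 = 9843  −1 ⇒ G_3=9842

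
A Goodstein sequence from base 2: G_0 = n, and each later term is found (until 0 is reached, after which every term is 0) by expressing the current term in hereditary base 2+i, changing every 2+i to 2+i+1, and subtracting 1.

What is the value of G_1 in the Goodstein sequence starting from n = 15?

111

step 0: 15 = 2^(2 + 1) + 2^2 + 2 + 1; sub 3 for 2: 3^(3 + 1) + 3^3 + 3 + 1; = 112; G_1 = 112−1 = 111
step 1: 111 = 3^(3 + 1) + 3^3 + 3; sub 4 for 3: 4^(4 + 1) + 4^4 + 4; = 1284; G_2 = 1284−1 = 1283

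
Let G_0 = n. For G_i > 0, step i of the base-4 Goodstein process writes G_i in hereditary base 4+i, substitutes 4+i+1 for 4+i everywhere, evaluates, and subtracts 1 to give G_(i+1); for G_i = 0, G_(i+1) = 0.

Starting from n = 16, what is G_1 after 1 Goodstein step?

base 4: 16 = 4^2; at 5: 5^2 = 25; next = 24
base 5: 24 = 4·5 + 4; at 6: 4·6 + 4 = 28; next = 27

24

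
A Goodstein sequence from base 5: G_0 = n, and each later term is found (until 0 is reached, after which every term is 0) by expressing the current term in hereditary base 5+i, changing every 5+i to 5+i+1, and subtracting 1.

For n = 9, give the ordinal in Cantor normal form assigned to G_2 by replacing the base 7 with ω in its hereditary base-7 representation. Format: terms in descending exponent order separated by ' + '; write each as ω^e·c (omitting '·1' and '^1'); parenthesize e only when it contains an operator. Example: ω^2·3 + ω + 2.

(0) 9|_5 = 5 + 4 ↦ 6 + 4|_6 = 10 ⇒ 9
(1) 9|_6 = 6 + 3 ↦ 7 + 3|_7 = 10 ⇒ 9

ω + 2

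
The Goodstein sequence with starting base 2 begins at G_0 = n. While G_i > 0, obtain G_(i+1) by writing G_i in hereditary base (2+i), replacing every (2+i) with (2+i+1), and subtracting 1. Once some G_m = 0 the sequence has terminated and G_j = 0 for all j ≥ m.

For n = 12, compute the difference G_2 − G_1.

G_0 = 12. HB_2(12) = 2^(2 + 1) + 2^2. Bump = 108. G_1 = 107.
G_1 = 107. HB_3(107) = 3^(3 + 1) + 2·3^2 + 2·3 + 2. Bump = 1066. G_2 = 1065.

958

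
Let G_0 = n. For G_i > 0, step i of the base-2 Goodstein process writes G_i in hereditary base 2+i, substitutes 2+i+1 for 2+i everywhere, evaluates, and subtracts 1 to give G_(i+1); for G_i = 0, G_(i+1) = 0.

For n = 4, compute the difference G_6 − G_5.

30

base 2: 4 = 2^2; at 3: 3^3 = 27; next = 26
base 3: 26 = 2·3^2 + 2·3 + 2; at 4: 2·4^2 + 2·4 + 2 = 42; next = 41
base 4: 41 = 2·4^2 + 2·4 + 1; at 5: 2·5^2 + 2·5 + 1 = 61; next = 60
base 5: 60 = 2·5^2 + 2·5; at 6: 2·6^2 + 2·6 = 84; next = 83
base 6: 83 = 2·6^2 + 6 + 5; at 7: 2·7^2 + 7 + 5 = 110; next = 109
base 7: 109 = 2·7^2 + 7 + 4; at 8: 2·8^2 + 8 + 4 = 140; next = 139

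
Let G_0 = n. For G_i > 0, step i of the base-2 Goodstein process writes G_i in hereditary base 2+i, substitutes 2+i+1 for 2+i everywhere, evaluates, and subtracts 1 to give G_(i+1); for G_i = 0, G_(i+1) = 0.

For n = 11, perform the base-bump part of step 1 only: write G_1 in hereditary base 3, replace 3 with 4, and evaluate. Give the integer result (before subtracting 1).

base 2: 11 = 2^(2 + 1) + 2 + 1; at 3: 3^(3 + 1) + 3 + 1 = 85; next = 84
base 3: 84 = 3^(3 + 1) + 3; at 4: 4^(4 + 1) + 4 = 1028; next = 1027

1028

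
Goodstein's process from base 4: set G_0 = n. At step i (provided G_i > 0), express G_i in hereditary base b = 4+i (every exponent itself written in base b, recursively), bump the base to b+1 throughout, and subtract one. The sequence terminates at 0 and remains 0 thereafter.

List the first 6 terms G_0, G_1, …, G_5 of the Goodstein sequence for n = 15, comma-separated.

15 —HB4→ 3·4 + 3 —bump→ 3·5 + 3 = 18 —(−1)→ 17
17 —HB5→ 3·5 + 2 —bump→ 3·6 + 2 = 20 —(−1)→ 19
19 —HB6→ 3·6 + 1 —bump→ 3·7 + 1 = 22 —(−1)→ 21
21 —HB7→ 3·7 —bump→ 3·8 = 24 —(−1)→ 23
23 —HB8→ 2·8 + 7 —bump→ 2·9 + 7 = 25 —(−1)→ 24

15, 17, 19, 21, 23, 24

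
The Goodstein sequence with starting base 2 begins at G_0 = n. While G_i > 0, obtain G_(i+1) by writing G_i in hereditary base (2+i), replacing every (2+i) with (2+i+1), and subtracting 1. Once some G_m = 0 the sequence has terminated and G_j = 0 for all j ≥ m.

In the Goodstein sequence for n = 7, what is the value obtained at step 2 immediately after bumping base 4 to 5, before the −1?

(0) 7|_2 = 2^2 + 2 + 1 ↦ 3^3 + 3 + 1|_3 = 31 ⇒ 30
(1) 30|_3 = 3^3 + 3 ↦ 4^4 + 4|_4 = 260 ⇒ 259
(2) 259|_4 = 4^4 + 3 ↦ 5^5 + 3|_5 = 3128 ⇒ 3127

3128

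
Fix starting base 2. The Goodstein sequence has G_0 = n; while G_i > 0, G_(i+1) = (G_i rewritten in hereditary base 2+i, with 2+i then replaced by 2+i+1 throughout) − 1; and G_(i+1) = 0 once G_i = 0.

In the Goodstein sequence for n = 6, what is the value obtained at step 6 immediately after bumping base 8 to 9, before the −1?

step 0: 6 = 2^2 + 2; sub 3 for 2: 3^3 + 3; = 30; G_1 = 30−1 = 29
step 1: 29 = 3^3 + 2; sub 4 for 3: 4^4 + 2; = 258; G_2 = 258−1 = 257
step 2: 257 = 4^4 + 1; sub 5 for 4: 5^5 + 1; = 3126; G_3 = 3126−1 = 3125
step 3: 3125 = 5^5; sub 6 for 5: 6^6; = 46656; G_4 = 46656−1 = 46655
step 4: 46655 = 5·6^5 + 5·6^4 + 5·6^3 + 5·6^2 + 5·6 + 5; sub 7 for 6: 5·7^5 + 5·7^4 + 5·7^3 + 5·7^2 + 5·7 + 5; = 98040; G_5 = 98040−1 = 98039
step 5: 98039 = 5·7^5 + 5·7^4 + 5·7^3 + 5·7^2 + 5·7 + 4; sub 8 for 7: 5·8^5 + 5·8^4 + 5·8^3 + 5·8^2 + 5·8 + 4; = 187244; G_6 = 187244−1 = 187243
step 6: 187243 = 5·8^5 + 5·8^4 + 5·8^3 + 5·8^2 + 5·8 + 3; sub 9 for 8: 5·9^5 + 5·9^4 + 5·9^3 + 5·9^2 + 5·9 + 3; = 332148; G_7 = 332148−1 = 332147

332148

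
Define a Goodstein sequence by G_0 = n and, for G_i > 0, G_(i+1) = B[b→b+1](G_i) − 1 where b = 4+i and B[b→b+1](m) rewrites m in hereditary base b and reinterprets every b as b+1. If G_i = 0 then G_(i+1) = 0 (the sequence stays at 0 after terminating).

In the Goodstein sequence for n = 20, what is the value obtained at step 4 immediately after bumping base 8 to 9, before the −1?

i=0: 20 = 4^2 + 4 (b=4); 4→5: 5^2 + 5 = 30; 30−1 = 29
i=1: 29 = 5^2 + 4 (b=5); 5→6: 6^2 + 4 = 40; 40−1 = 39
i=2: 39 = 6^2 + 3 (b=6); 6→7: 7^2 + 3 = 52; 52−1 = 51
i=3: 51 = 7^2 + 2 (b=7); 7→8: 8^2 + 2 = 66; 66−1 = 65
i=4: 65 = 8^2 + 1 (b=8); 8→9: 9^2 + 1 = 82; 82−1 = 81

82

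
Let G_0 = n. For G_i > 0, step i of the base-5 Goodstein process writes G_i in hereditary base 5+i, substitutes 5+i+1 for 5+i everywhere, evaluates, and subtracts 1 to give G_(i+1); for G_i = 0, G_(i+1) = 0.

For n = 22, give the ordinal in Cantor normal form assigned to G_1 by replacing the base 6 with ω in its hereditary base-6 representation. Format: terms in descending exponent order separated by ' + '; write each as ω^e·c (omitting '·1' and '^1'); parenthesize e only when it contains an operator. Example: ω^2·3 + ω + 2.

G_0 = 22. HB_5(22) = 4·5 + 2. Bump = 26. G_1 = 25.
G_1 = 25. HB_6(25) = 4·6 + 1. Bump = 29. G_2 = 28.

ω·4 + 1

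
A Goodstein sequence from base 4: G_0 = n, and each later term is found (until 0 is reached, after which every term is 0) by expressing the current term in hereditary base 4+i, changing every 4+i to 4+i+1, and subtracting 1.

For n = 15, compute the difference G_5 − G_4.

1

15 —HB4→ 3·4 + 3 —bump→ 3·5 + 3 = 18 —(−1)→ 17
17 —HB5→ 3·5 + 2 —bump→ 3·6 + 2 = 20 —(−1)→ 19
19 —HB6→ 3·6 + 1 —bump→ 3·7 + 1 = 22 —(−1)→ 21
21 —HB7→ 3·7 —bump→ 3·8 = 24 —(−1)→ 23
23 —HB8→ 2·8 + 7 —bump→ 2·9 + 7 = 25 —(−1)→ 24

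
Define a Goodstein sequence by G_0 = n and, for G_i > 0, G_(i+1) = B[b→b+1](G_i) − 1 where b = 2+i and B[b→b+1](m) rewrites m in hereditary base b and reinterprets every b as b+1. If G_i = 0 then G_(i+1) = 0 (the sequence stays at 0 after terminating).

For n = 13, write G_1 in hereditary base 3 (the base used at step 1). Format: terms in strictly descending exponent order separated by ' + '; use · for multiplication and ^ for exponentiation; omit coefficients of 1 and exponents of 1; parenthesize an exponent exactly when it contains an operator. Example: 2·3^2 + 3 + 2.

3^(3 + 1) + 3^3

G_0=13  [base 2] 2^(2 + 1) + 2^2 + 1  →[2↦3]→  3^(3 + 1) + 3^3 + 1 = 109  −1 ⇒ G_1=108
G_1=108  [base 3] 3^(3 + 1) + 3^3  →[3↦4]→  4^(4 + 1) + 4^4 = 1280  −1 ⇒ G_2=1279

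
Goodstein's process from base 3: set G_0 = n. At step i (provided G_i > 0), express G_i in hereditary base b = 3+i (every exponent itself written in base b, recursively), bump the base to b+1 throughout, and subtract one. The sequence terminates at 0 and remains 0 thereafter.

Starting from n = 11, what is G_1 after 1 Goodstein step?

17

G_0=11  [base 3] 3^2 + 2  →[3↦4]→  4^2 + 2 = 18  −1 ⇒ G_1=17
G_1=17  [base 4] 4^2 + 1  →[4↦5]→  5^2 + 1 = 26  −1 ⇒ G_2=25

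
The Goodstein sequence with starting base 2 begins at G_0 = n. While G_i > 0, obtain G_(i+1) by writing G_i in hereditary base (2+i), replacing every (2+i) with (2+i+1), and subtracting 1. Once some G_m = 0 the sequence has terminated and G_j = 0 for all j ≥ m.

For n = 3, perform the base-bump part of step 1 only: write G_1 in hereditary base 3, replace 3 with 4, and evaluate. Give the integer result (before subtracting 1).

4

3 —HB2→ 2 + 1 —bump→ 3 + 1 = 4 —(−1)→ 3
3 —HB3→ 3 —bump→ 4 = 4 —(−1)→ 3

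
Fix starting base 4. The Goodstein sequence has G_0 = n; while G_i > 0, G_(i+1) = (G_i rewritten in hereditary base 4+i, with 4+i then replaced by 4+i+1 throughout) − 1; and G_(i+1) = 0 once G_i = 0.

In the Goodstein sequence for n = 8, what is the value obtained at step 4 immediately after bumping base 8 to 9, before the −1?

10

G_0 = 8. HB_4(8) = 2·4. Bump = 10. G_1 = 9.
G_1 = 9. HB_5(9) = 5 + 4. Bump = 10. G_2 = 9.
G_2 = 9. HB_6(9) = 6 + 3. Bump = 10. G_3 = 9.
G_3 = 9. HB_7(9) = 7 + 2. Bump = 10. G_4 = 9.
G_4 = 9. HB_8(9) = 8 + 1. Bump = 10. G_5 = 9.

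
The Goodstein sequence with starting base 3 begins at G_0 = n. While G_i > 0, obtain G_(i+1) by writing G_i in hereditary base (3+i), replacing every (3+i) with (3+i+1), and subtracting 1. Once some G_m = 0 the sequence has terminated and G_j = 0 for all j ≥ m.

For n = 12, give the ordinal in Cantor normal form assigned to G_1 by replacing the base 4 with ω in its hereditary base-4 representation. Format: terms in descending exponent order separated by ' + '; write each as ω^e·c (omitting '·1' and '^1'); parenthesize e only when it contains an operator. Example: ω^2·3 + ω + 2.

ω^2 + 3

[0] 12 ≡ 3^2 + 3 (base 3). Lift 4: 20. −1: 19.
[1] 19 ≡ 4^2 + 3 (base 4). Lift 5: 28. −1: 27.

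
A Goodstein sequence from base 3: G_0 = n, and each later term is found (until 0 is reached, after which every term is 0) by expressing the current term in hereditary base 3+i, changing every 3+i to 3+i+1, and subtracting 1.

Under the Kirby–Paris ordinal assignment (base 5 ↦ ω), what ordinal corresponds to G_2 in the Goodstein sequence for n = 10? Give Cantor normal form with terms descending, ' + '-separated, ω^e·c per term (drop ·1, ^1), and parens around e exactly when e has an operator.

ω·4 + 4

(0) 10|_3 = 3^2 + 1 ↦ 4^2 + 1|_4 = 17 ⇒ 16
(1) 16|_4 = 4^2 ↦ 5^2|_5 = 25 ⇒ 24
(2) 24|_5 = 4·5 + 4 ↦ 4·6 + 4|_6 = 28 ⇒ 27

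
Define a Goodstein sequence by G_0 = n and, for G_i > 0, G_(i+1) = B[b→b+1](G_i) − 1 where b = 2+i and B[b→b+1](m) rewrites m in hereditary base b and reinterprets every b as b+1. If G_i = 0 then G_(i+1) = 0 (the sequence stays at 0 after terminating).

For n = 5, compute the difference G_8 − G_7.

871

[0] 5 ≡ 2^2 + 1 (base 2). Lift 3: 28. −1: 27.
[1] 27 ≡ 3^3 (base 3). Lift 4: 256. −1: 255.
[2] 255 ≡ 3·4^3 + 3·4^2 + 3·4 + 3 (base 4). Lift 5: 468. −1: 467.
[3] 467 ≡ 3·5^3 + 3·5^2 + 3·5 + 2 (base 5). Lift 6: 776. −1: 775.
[4] 775 ≡ 3·6^3 + 3·6^2 + 3·6 + 1 (base 6). Lift 7: 1198. −1: 1197.
[5] 1197 ≡ 3·7^3 + 3·7^2 + 3·7 (base 7). Lift 8: 1752. −1: 1751.
[6] 1751 ≡ 3·8^3 + 3·8^2 + 2·8 + 7 (base 8). Lift 9: 2455. −1: 2454.
[7] 2454 ≡ 3·9^3 + 3·9^2 + 2·9 + 6 (base 9). Lift 10: 3326. −1: 3325.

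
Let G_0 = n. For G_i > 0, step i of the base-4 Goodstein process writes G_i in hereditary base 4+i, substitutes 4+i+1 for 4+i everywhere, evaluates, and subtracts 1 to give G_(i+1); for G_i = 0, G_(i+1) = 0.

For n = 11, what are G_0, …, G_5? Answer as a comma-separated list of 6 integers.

G_0=11  [base 4] 2·4 + 3  →[4↦5]→  2·5 + 3 = 13  −1 ⇒ G_1=12
G_1=12  [base 5] 2·5 + 2  →[5↦6]→  2·6 + 2 = 14  −1 ⇒ G_2=13
G_2=13  [base 6] 2·6 + 1  →[6↦7]→  2·7 + 1 = 15  −1 ⇒ G_3=14
G_3=14  [base 7] 2·7  →[7↦8]→  2·8 = 16  −1 ⇒ G_4=15
G_4=15  [base 8] 8 + 7  →[8↦9]→  9 + 7 = 16  −1 ⇒ G_5=15

11, 12, 13, 14, 15, 15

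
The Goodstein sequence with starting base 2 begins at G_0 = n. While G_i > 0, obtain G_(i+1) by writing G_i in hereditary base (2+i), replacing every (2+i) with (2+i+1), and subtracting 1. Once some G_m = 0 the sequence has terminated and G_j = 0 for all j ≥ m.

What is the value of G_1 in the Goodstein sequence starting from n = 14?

110

i=0: 14 = 2^(2 + 1) + 2^2 + 2 (b=2); 2→3: 3^(3 + 1) + 3^3 + 3 = 111; 111−1 = 110
i=1: 110 = 3^(3 + 1) + 3^3 + 2 (b=3); 3→4: 4^(4 + 1) + 4^4 + 2 = 1282; 1282−1 = 1281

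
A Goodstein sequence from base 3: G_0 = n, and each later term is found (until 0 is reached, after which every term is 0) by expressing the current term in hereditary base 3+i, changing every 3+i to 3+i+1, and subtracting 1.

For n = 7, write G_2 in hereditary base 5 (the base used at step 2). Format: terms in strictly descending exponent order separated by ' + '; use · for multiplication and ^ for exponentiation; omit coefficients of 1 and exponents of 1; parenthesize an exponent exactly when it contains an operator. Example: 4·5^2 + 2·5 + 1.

5 + 4

base 3: 7 = 2·3 + 1; at 4: 2·4 + 1 = 9; next = 8
base 4: 8 = 2·4; at 5: 2·5 = 10; next = 9
base 5: 9 = 5 + 4; at 6: 6 + 4 = 10; next = 9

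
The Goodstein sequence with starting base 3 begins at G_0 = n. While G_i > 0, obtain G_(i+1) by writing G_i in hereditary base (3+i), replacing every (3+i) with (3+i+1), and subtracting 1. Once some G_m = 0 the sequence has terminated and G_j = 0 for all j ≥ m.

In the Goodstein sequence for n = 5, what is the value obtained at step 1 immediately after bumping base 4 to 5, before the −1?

step 0: 5 = 3 + 2; sub 4 for 3: 4 + 2; = 6; G_1 = 6−1 = 5
step 1: 5 = 4 + 1; sub 5 for 4: 5 + 1; = 6; G_2 = 6−1 = 5

6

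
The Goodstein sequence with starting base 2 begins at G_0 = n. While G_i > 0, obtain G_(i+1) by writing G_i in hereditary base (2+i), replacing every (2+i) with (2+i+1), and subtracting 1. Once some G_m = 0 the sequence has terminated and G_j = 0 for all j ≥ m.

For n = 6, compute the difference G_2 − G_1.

228

G_0=6  [base 2] 2^2 + 2  →[2↦3]→  3^3 + 3 = 30  −1 ⇒ G_1=29
G_1=29  [base 3] 3^3 + 2  →[3↦4]→  4^4 + 2 = 258  −1 ⇒ G_2=257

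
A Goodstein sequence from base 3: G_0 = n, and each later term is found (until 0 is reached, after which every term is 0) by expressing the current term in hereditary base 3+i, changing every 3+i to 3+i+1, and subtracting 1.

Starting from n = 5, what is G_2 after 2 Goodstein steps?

5 —HB3→ 3 + 2 —bump→ 4 + 2 = 6 —(−1)→ 5
5 —HB4→ 4 + 1 —bump→ 5 + 1 = 6 —(−1)→ 5
5 —HB5→ 5 —bump→ 6 = 6 —(−1)→ 5

5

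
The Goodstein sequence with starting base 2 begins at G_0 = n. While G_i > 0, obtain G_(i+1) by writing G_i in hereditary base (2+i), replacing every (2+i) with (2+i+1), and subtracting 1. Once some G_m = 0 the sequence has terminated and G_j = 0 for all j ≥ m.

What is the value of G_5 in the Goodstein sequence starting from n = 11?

5764801

G_0=11  [base 2] 2^(2 + 1) + 2 + 1  →[2↦3]→  3^(3 + 1) + 3 + 1 = 85  −1 ⇒ G_1=84
G_1=84  [base 3] 3^(3 + 1) + 3  →[3↦4]→  4^(4 + 1) + 4 = 1028  −1 ⇒ G_2=1027
G_2=1027  [base 4] 4^(4 + 1) + 3  →[4↦5]→  5^(5 + 1) + 3 = 15628  −1 ⇒ G_3=15627
G_3=15627  [base 5] 5^(5 + 1) + 2  →[5↦6]→  6^(6 + 1) + 2 = 279938  −1 ⇒ G_4=279937
G_4=279937  [base 6] 6^(6 + 1) + 1  →[6↦7]→  7^(7 + 1) + 1 = 5764802  −1 ⇒ G_5=5764801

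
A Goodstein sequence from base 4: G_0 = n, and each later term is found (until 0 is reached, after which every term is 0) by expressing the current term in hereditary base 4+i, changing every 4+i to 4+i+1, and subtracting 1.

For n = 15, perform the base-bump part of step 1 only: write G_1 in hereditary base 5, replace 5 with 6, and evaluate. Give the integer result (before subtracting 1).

G_0 = 15. HB_4(15) = 3·4 + 3. Bump = 18. G_1 = 17.
G_1 = 17. HB_5(17) = 3·5 + 2. Bump = 20. G_2 = 19.

20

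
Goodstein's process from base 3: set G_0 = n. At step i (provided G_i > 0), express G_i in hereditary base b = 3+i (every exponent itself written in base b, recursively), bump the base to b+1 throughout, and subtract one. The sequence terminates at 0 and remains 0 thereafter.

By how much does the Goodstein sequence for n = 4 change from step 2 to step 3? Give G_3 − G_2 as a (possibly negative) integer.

i=0: 4 = 3 + 1 (b=3); 3→4: 4 + 1 = 5; 5−1 = 4
i=1: 4 = 4 (b=4); 4→5: 5 = 5; 5−1 = 4
i=2: 4 = 4 (b=5); 5→6: 4 = 4; 4−1 = 3

-1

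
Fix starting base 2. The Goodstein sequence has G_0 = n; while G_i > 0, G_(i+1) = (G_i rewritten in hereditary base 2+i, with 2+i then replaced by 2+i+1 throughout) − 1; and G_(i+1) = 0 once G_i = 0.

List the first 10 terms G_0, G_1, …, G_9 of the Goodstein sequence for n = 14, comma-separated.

14, 110, 1281, 18750, 326591, 5862840, 134404971, 3487116548, 100000555551, 3138429262496

G_0=14  [base 2] 2^(2 + 1) + 2^2 + 2  →[2↦3]→  3^(3 + 1) + 3^3 + 3 = 111  −1 ⇒ G_1=110
G_1=110  [base 3] 3^(3 + 1) + 3^3 + 2  →[3↦4]→  4^(4 + 1) + 4^4 + 2 = 1282  −1 ⇒ G_2=1281
G_2=1281  [base 4] 4^(4 + 1) + 4^4 + 1  →[4↦5]→  5^(5 + 1) + 5^5 + 1 = 18751  −1 ⇒ G_3=18750
G_3=18750  [base 5] 5^(5 + 1) + 5^5  →[5↦6]→  6^(6 + 1) + 6^6 = 326592  −1 ⇒ G_4=326591
G_4=326591  [base 6] 6^(6 + 1) + 5·6^5 + 5·6^4 + 5·6^3 + 5·6^2 + 5·6 + 5  →[6↦7]→  7^(7 + 1) + 5·7^5 + 5·7^4 + 5·7^3 + 5·7^2 + 5·7 + 5 = 5862841  −1 ⇒ G_5=5862840
G_5=5862840  [base 7] 7^(7 + 1) + 5·7^5 + 5·7^4 + 5·7^3 + 5·7^2 + 5·7 + 4  →[7↦8]→  8^(8 + 1) + 5·8^5 + 5·8^4 + 5·8^3 + 5·8^2 + 5·8 + 4 = 134404972  −1 ⇒ G_6=134404971
G_6=134404971  [base 8] 8^(8 + 1) + 5·8^5 + 5·8^4 + 5·8^3 + 5·8^2 + 5·8 + 3  →[8↦9]→  9^(9 + 1) + 5·9^5 + 5·9^4 + 5·9^3 + 5·9^2 + 5·9 + 3 = 3487116549  −1 ⇒ G_7=3487116548
G_7=3487116548  [base 9] 9^(9 + 1) + 5·9^5 + 5·9^4 + 5·9^3 + 5·9^2 + 5·9 + 2  →[9↦10]→  10^(10 + 1) + 5·10^5 + 5·10^4 + 5·10^3 + 5·10^2 + 5·10 + 2 = 100000555552  −1 ⇒ G_8=100000555551
G_8=100000555551  [base 10] 10^(10 + 1) + 5·10^5 + 5·10^4 + 5·10^3 + 5·10^2 + 5·10 + 1  →[10↦11]→  11^(11 + 1) + 5·11^5 + 5·11^4 + 5·11^3 + 5·11^2 + 5·11 + 1 = 3138429262497  −1 ⇒ G_9=3138429262496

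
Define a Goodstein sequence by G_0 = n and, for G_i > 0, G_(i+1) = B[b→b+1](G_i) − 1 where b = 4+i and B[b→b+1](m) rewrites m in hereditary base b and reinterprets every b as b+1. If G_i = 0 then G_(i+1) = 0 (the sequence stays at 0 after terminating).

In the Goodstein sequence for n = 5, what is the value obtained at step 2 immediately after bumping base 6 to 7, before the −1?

5

i=0: 5 = 4 + 1 (b=4); 4→5: 5 + 1 = 6; 6−1 = 5
i=1: 5 = 5 (b=5); 5→6: 6 = 6; 6−1 = 5
i=2: 5 = 5 (b=6); 6→7: 5 = 5; 5−1 = 4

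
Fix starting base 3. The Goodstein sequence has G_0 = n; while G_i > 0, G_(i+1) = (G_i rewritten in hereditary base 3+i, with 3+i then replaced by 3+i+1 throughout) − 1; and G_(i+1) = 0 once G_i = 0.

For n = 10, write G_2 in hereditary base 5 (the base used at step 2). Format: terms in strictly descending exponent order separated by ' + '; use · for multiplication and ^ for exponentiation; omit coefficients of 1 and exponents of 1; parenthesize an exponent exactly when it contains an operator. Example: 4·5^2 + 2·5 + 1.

4·5 + 4

step 0: 10 = 3^2 + 1; sub 4 for 3: 4^2 + 1; = 17; G_1 = 17−1 = 16
step 1: 16 = 4^2; sub 5 for 4: 5^2; = 25; G_2 = 25−1 = 24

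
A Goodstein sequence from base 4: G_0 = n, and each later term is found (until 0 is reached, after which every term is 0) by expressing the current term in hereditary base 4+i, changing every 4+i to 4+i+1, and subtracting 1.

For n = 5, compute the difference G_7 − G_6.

G_0=5  [base 4] 4 + 1  →[4↦5]→  5 + 1 = 6  −1 ⇒ G_1=5
G_1=5  [base 5] 5  →[5↦6]→  6 = 6  −1 ⇒ G_2=5
G_2=5  [base 6] 5  →[6↦7]→  5 = 5  −1 ⇒ G_3=4
G_3=4  [base 7] 4  →[7↦8]→  4 = 4  −1 ⇒ G_4=3
G_4=3  [base 8] 3  →[8↦9]→  3 = 3  −1 ⇒ G_5=2
G_5=2  [base 9] 2  →[9↦10]→  2 = 2  −1 ⇒ G_6=1
G_6=1  [base 10] 1  →[10↦11]→  1 = 1  −1 ⇒ G_7=0

-1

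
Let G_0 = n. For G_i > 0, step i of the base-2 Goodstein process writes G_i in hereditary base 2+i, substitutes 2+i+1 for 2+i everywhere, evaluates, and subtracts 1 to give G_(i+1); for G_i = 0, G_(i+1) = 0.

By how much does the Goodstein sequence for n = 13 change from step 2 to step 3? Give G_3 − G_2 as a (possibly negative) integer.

i=0: 13 = 2^(2 + 1) + 2^2 + 1 (b=2); 2→3: 3^(3 + 1) + 3^3 + 1 = 109; 109−1 = 108
i=1: 108 = 3^(3 + 1) + 3^3 (b=3); 3→4: 4^(4 + 1) + 4^4 = 1280; 1280−1 = 1279
i=2: 1279 = 4^(4 + 1) + 3·4^3 + 3·4^2 + 3·4 + 3 (b=4); 4→5: 5^(5 + 1) + 3·5^3 + 3·5^2 + 3·5 + 3 = 16093; 16093−1 = 16092

14813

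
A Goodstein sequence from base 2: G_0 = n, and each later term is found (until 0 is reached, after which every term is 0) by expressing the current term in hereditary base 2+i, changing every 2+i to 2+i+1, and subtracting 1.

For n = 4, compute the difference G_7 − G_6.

i=0: 4 = 2^2 (b=2); 2→3: 3^3 = 27; 27−1 = 26
i=1: 26 = 2·3^2 + 2·3 + 2 (b=3); 3→4: 2·4^2 + 2·4 + 2 = 42; 42−1 = 41
i=2: 41 = 2·4^2 + 2·4 + 1 (b=4); 4→5: 2·5^2 + 2·5 + 1 = 61; 61−1 = 60
i=3: 60 = 2·5^2 + 2·5 (b=5); 5→6: 2·6^2 + 2·6 = 84; 84−1 = 83
i=4: 83 = 2·6^2 + 6 + 5 (b=6); 6→7: 2·7^2 + 7 + 5 = 110; 110−1 = 109
i=5: 109 = 2·7^2 + 7 + 4 (b=7); 7→8: 2·8^2 + 8 + 4 = 140; 140−1 = 139
i=6: 139 = 2·8^2 + 8 + 3 (b=8); 8→9: 2·9^2 + 9 + 3 = 174; 174−1 = 173

34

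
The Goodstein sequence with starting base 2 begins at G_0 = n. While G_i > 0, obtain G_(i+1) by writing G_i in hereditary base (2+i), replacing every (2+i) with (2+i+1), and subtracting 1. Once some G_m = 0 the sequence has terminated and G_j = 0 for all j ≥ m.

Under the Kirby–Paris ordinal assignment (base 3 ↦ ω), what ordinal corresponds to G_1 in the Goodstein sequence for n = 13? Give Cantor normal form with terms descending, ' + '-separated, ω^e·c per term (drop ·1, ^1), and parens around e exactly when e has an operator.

13 —HB2→ 2^(2 + 1) + 2^2 + 1 —bump→ 3^(3 + 1) + 3^3 + 1 = 109 —(−1)→ 108
108 —HB3→ 3^(3 + 1) + 3^3 —bump→ 4^(4 + 1) + 4^4 = 1280 —(−1)→ 1279

ω^(ω + 1) + ω^ω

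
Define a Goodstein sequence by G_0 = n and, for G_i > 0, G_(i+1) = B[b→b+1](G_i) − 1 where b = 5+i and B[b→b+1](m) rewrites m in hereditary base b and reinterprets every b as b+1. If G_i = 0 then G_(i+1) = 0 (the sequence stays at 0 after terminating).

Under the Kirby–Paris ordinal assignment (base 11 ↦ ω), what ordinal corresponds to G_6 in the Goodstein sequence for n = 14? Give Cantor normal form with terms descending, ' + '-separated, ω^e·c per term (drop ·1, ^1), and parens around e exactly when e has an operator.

ω + 8

(0) 14|_5 = 2·5 + 4 ↦ 2·6 + 4|_6 = 16 ⇒ 15
(1) 15|_6 = 2·6 + 3 ↦ 2·7 + 3|_7 = 17 ⇒ 16
(2) 16|_7 = 2·7 + 2 ↦ 2·8 + 2|_8 = 18 ⇒ 17
(3) 17|_8 = 2·8 + 1 ↦ 2·9 + 1|_9 = 19 ⇒ 18
(4) 18|_9 = 2·9 ↦ 2·10|_10 = 20 ⇒ 19
(5) 19|_10 = 10 + 9 ↦ 11 + 9|_11 = 20 ⇒ 19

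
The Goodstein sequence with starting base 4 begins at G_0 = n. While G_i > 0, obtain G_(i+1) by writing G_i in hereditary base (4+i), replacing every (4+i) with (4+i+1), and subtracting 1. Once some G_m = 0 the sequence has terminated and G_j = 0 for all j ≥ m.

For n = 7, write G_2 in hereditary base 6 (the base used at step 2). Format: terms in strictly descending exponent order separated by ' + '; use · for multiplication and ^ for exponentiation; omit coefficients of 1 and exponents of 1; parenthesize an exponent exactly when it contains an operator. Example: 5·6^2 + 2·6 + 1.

6 + 1

7 —HB4→ 4 + 3 —bump→ 5 + 3 = 8 —(−1)→ 7
7 —HB5→ 5 + 2 —bump→ 6 + 2 = 8 —(−1)→ 7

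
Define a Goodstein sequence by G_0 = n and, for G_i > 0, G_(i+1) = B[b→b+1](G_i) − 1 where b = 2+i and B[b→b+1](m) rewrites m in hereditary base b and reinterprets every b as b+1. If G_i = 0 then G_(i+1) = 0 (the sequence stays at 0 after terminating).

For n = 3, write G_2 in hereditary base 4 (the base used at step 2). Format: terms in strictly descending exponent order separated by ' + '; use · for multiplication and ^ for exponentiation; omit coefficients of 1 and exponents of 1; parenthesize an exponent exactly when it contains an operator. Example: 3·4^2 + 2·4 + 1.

3

(0) 3|_2 = 2 + 1 ↦ 3 + 1|_3 = 4 ⇒ 3
(1) 3|_3 = 3 ↦ 4|_4 = 4 ⇒ 3
(2) 3|_4 = 3 ↦ 3|_5 = 3 ⇒ 2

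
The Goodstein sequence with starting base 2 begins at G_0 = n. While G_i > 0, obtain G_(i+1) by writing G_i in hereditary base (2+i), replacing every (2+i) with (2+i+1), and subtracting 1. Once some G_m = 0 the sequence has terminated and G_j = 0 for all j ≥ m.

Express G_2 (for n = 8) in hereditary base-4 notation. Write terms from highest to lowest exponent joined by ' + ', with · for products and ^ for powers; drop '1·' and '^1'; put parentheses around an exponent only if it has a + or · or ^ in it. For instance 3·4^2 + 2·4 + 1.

[0] 8 ≡ 2^(2 + 1) (base 2). Lift 3: 81. −1: 80.
[1] 80 ≡ 2·3^3 + 2·3^2 + 2·3 + 2 (base 3). Lift 4: 554. −1: 553.
[2] 553 ≡ 2·4^4 + 2·4^2 + 2·4 + 1 (base 4). Lift 5: 6311. −1: 6310.

2·4^4 + 2·4^2 + 2·4 + 1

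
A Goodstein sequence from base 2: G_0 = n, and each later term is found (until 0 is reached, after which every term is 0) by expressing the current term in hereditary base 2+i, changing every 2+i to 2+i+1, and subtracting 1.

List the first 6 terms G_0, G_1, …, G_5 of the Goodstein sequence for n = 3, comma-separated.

i=0: 3 = 2 + 1 (b=2); 2→3: 3 + 1 = 4; 4−1 = 3
i=1: 3 = 3 (b=3); 3→4: 4 = 4; 4−1 = 3
i=2: 3 = 3 (b=4); 4→5: 3 = 3; 3−1 = 2
i=3: 2 = 2 (b=5); 5→6: 2 = 2; 2−1 = 1
i=4: 1 = 1 (b=6); 6→7: 1 = 1; 1−1 = 0

3, 3, 3, 2, 1, 0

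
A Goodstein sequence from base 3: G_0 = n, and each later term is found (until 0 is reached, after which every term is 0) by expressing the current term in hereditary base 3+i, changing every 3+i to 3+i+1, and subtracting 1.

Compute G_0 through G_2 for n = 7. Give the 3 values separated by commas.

7, 8, 9

base 3: 7 = 2·3 + 1; at 4: 2·4 + 1 = 9; next = 8
base 4: 8 = 2·4; at 5: 2·5 = 10; next = 9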